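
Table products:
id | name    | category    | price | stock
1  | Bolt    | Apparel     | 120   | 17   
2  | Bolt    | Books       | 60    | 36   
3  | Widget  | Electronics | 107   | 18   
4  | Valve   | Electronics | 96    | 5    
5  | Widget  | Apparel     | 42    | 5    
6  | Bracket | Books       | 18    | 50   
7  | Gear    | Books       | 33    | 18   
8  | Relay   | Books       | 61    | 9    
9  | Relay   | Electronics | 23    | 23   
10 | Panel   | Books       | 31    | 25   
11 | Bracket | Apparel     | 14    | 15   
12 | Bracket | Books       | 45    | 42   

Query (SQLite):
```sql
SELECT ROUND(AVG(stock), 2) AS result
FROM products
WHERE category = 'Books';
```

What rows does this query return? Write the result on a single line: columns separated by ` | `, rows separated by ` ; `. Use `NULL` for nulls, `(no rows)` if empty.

Rows where category='Books' → stock values: [36, 50, 18, 9, 25, 42].
AVG = 180 / 6 (rounded to 2 dp).

30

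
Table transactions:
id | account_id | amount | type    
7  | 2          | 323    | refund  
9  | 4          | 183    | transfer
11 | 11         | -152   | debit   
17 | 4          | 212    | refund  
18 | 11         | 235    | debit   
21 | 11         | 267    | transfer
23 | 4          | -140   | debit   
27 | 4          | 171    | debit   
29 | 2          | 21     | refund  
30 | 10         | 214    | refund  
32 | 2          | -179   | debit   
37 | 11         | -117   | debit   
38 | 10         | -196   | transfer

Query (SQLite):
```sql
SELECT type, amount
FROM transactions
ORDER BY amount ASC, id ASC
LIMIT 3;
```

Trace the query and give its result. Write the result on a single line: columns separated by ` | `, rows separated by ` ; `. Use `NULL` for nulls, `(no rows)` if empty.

transfer | -196 ; debit | -179 ; debit | -152

Sort by amount asc, tiebreak id asc: (-196, id=38), (-179, id=32), (-152, id=11), (-140, id=23), (-117, id=37), (21, id=29) …. Take first 3.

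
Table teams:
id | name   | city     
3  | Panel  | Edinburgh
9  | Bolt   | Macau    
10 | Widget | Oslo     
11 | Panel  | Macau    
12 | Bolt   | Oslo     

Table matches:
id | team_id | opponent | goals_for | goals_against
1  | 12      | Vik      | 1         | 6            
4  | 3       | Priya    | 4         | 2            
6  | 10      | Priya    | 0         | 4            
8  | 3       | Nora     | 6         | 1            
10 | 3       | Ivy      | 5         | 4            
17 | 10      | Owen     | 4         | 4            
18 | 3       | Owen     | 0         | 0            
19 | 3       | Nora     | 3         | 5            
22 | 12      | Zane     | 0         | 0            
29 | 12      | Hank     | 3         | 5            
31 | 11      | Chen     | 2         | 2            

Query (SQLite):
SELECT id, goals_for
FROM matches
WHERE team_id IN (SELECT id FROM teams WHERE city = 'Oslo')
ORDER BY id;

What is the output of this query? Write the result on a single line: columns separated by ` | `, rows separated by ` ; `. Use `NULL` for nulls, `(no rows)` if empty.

1 | 1 ; 6 | 0 ; 17 | 4 ; 22 | 0 ; 29 | 3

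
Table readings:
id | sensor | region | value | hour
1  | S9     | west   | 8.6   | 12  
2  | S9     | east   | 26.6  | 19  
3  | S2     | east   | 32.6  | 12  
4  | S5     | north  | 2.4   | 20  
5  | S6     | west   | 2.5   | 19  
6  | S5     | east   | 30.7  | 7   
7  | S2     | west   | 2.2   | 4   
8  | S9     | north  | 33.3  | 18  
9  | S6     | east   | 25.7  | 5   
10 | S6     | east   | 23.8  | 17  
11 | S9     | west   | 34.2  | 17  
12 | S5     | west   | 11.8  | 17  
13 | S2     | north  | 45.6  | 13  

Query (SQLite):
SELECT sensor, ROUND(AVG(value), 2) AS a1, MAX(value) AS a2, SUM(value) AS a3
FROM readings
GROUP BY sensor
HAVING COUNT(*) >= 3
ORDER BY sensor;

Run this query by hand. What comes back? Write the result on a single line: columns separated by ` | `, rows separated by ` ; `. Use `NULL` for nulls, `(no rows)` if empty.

Group readings by sensor.
Per group compute: ROUND(AVG(value), 2), MAX(value), SUM(value).
HAVING: drop groups with fewer than 3 rows.
  S2: ids {3, 7, 13} → ROUND(AVG(value), 2)=26.8, MAX(value)=45.6, SUM(value)=80.4
  S5: ids {4, 6, 12} → ROUND(AVG(value), 2)=14.97, MAX(value)=30.7, SUM(value)=44.9
  S6: ids {5, 9, 10} → ROUND(AVG(value), 2)=17.33, MAX(value)=25.7, SUM(value)=52
  S9: ids {1, 2, 8, 11} → ROUND(AVG(value), 2)=25.68, MAX(value)=34.2, SUM(value)=102.7

S2 | 26.8 | 45.6 | 80.4 ; S5 | 14.97 | 30.7 | 44.9 ; S6 | 17.33 | 25.7 | 52 ; S9 | 25.68 | 34.2 | 102.7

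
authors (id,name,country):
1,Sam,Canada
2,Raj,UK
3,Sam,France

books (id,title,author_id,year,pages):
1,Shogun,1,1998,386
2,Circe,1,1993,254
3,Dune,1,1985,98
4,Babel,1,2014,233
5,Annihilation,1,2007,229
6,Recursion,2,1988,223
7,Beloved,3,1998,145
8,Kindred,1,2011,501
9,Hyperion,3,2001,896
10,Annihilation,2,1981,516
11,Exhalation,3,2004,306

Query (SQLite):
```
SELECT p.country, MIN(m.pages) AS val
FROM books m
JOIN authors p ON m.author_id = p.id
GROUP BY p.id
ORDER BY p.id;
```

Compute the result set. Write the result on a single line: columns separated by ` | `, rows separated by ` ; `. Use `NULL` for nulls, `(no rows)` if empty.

Join each books row to its authors via author_id.
Group joined rows by authors.id; compute MIN(m.pages) per group.
  1: ids {1, 2, 3, 4, 5, 8} → MIN(m.pages)=98
  2: ids {6, 10} → MIN(m.pages)=223
  3: ids {7, 9, 11} → MIN(m.pages)=145

Canada | 98 ; UK | 223 ; France | 145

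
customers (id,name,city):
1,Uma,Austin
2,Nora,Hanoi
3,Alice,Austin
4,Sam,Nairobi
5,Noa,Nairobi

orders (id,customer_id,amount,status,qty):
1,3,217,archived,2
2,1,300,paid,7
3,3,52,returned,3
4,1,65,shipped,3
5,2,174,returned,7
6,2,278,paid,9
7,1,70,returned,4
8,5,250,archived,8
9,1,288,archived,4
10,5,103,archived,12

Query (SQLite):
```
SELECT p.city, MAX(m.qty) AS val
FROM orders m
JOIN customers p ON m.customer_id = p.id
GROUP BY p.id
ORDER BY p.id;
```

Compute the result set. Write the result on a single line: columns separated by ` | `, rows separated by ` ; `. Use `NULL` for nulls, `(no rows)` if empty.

Austin | 7 ; Hanoi | 9 ; Austin | 3 ; Nairobi | 12

Join each orders row to its customers via customer_id.
Group joined rows by customers.id; compute MAX(m.qty) per group.
  1: ids {2, 4, 7, 9} → MAX(m.qty)=7
  2: ids {5, 6} → MAX(m.qty)=9
  3: ids {1, 3} → MAX(m.qty)=3
  5: ids {8, 10} → MAX(m.qty)=12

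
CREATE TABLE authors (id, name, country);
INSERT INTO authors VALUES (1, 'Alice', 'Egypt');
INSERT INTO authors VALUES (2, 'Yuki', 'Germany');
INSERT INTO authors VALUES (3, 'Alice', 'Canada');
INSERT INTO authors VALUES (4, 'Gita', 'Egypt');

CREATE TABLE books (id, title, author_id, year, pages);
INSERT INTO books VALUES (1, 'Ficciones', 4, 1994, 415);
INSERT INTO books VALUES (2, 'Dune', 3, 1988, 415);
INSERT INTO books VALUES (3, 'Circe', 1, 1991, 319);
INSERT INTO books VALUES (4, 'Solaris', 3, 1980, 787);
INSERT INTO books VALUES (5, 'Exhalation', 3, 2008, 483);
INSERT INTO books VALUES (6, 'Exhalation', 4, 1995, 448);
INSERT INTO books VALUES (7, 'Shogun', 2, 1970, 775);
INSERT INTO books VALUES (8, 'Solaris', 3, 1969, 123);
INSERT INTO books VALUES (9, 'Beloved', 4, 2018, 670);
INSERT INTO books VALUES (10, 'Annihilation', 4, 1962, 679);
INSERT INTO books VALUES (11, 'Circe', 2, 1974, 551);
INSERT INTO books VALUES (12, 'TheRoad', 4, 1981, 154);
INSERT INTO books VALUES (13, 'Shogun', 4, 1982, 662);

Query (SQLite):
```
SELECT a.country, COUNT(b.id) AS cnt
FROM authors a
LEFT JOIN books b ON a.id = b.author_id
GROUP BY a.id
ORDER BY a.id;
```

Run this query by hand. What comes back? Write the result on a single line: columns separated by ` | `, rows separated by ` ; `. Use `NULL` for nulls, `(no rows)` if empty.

Egypt | 1 ; Germany | 2 ; Canada | 4 ; Egypt | 6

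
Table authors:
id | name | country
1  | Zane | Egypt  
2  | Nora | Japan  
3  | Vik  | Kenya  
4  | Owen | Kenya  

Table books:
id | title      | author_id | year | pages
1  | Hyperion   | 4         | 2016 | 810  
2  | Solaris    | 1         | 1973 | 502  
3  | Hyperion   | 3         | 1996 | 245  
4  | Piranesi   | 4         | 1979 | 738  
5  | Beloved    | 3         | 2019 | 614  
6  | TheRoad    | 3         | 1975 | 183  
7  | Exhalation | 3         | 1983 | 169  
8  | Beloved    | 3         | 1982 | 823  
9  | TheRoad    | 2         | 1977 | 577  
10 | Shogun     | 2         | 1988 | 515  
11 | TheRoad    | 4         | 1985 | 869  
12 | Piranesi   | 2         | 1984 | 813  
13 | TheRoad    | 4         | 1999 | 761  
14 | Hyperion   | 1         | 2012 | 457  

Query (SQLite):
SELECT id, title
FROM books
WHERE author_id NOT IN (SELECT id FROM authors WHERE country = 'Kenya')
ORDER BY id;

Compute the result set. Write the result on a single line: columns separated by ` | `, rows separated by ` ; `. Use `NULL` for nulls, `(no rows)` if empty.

Inner query: authors.id where country = 'Kenya'.
Outer: keep books rows whose author_id is not in that set.
Inner query → {3, 4}

2 | Solaris ; 9 | TheRoad ; 10 | Shogun ; 12 | Piranesi ; 14 | Hyperion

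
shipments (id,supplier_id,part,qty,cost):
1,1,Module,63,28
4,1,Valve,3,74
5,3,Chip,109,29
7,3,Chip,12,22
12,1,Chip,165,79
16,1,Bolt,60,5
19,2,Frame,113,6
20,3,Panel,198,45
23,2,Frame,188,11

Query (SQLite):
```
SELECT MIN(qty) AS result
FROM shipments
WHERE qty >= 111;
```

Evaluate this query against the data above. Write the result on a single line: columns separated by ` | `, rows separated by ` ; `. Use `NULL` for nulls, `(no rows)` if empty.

113

Rows where qty >= 111 → qty values: [165, 113, 198, 188].
MIN of non-NULL values = 113.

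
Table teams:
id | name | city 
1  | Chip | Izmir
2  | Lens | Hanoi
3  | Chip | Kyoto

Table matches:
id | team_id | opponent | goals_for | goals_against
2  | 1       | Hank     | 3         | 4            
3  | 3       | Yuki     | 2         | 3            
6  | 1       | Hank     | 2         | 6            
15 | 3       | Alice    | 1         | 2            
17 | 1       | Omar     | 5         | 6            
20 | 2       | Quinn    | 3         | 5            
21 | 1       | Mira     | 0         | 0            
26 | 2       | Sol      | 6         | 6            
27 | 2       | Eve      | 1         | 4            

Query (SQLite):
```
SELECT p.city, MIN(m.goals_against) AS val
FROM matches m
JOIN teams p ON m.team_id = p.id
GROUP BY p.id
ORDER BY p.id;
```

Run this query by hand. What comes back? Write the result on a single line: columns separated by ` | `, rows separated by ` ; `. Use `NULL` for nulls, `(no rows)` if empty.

Izmir | 0 ; Hanoi | 4 ; Kyoto | 2

Join each matches row to its teams via team_id.
Group joined rows by teams.id; compute MIN(m.goals_against) per group.
  1: ids {2, 6, 17, 21} → MIN(m.goals_against)=0
  2: ids {20, 26, 27} → MIN(m.goals_against)=4
  3: ids {3, 15} → MIN(m.goals_against)=2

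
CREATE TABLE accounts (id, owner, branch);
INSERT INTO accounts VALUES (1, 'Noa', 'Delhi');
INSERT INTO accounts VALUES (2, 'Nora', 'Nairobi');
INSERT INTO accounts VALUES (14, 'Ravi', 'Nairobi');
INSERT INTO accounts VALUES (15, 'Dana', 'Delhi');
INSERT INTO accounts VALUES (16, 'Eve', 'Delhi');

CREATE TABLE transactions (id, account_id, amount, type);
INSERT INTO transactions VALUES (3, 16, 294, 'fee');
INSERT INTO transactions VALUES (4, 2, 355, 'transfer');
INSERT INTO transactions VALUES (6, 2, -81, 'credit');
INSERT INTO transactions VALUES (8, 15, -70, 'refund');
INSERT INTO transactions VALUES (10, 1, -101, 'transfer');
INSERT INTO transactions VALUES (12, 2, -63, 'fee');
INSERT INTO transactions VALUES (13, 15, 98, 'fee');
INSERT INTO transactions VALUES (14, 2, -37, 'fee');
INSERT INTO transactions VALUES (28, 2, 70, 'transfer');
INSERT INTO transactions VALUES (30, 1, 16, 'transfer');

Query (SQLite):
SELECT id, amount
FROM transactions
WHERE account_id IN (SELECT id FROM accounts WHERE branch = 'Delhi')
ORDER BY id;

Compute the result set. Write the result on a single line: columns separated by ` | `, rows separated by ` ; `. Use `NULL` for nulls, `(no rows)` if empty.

3 | 294 ; 8 | -70 ; 10 | -101 ; 13 | 98 ; 30 | 16

Inner query: accounts.id where branch = 'Delhi'.
Outer: keep transactions rows whose account_id is in that set.
Inner query → {1, 15, 16}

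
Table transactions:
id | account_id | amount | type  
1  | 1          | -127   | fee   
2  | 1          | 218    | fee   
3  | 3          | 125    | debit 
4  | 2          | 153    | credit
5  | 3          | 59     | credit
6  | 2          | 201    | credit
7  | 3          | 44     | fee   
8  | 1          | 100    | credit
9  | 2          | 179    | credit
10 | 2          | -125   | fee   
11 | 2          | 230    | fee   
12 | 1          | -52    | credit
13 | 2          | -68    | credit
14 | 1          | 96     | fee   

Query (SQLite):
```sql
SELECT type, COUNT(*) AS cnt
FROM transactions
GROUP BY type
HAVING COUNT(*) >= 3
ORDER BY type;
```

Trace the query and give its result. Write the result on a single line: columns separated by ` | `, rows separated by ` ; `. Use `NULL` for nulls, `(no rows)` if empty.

Partition transactions by type; compute COUNT(*) within each group.
HAVING: keep groups with count ≥ 3.
  credit: ids {4, 5, 6, 8, 9, 12, 13} → COUNT(*)=7
  debit: ids {3} → COUNT(*)=1
  fee: ids {1, 2, 7, 10, 11, 14} → COUNT(*)=6

credit | 7 ; fee | 6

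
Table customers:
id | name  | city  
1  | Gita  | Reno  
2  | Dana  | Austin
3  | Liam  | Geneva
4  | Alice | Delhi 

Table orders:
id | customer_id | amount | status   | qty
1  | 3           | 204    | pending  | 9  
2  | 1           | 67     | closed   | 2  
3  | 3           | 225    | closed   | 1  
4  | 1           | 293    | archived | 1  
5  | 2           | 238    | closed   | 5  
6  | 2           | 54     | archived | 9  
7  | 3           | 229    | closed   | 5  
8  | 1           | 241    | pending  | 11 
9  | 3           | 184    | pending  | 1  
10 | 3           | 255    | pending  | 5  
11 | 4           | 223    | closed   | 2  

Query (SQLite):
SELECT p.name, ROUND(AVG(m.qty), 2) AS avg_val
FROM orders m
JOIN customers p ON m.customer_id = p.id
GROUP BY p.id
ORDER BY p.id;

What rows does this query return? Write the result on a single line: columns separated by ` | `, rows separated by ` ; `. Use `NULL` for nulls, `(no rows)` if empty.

Join each orders row to its customers via customer_id.
Group joined rows by customers.id; compute ROUND(AVG(m.qty), 2) per group.
  1: ids {2, 4, 8} → ROUND(AVG(m.qty), 2)=4.67
  2: ids {5, 6} → ROUND(AVG(m.qty), 2)=7
  3: ids {1, 3, 7, 9, 10} → ROUND(AVG(m.qty), 2)=4.2
  4: ids {11} → ROUND(AVG(m.qty), 2)=2

Gita | 4.67 ; Dana | 7 ; Liam | 4.2 ; Alice | 2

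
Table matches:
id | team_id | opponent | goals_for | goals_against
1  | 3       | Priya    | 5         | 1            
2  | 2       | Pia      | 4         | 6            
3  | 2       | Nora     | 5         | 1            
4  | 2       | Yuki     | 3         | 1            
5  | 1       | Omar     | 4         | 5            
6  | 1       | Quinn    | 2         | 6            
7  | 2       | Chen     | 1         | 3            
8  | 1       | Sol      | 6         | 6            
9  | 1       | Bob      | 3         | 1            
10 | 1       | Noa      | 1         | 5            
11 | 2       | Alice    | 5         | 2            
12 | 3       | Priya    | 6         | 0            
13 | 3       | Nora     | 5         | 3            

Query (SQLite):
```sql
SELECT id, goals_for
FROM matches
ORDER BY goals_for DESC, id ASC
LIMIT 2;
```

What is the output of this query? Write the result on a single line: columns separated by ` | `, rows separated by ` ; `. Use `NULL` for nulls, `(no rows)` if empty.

8 | 6 ; 12 | 6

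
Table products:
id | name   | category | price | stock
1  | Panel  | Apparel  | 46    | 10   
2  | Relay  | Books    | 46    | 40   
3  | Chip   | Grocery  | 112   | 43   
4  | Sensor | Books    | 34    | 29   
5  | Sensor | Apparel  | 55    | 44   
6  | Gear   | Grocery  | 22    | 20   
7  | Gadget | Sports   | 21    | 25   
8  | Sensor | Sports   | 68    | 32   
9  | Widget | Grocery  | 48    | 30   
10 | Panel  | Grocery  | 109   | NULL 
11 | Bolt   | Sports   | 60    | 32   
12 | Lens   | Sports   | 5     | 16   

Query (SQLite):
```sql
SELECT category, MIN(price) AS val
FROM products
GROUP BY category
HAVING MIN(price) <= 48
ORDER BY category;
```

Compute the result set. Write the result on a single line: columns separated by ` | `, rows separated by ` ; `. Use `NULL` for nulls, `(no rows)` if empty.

Partition products by category; compute MIN(price) within each group.
HAVING: keep groups where MIN(price) <= 48.
  Apparel: ids {1, 5} → MIN(price)=46
  Books: ids {2, 4} → MIN(price)=34
  Grocery: ids {3, 6, 9, 10} → MIN(price)=22
  Sports: ids {7, 8, 11, 12} → MIN(price)=5

Apparel | 46 ; Books | 34 ; Grocery | 22 ; Sports | 5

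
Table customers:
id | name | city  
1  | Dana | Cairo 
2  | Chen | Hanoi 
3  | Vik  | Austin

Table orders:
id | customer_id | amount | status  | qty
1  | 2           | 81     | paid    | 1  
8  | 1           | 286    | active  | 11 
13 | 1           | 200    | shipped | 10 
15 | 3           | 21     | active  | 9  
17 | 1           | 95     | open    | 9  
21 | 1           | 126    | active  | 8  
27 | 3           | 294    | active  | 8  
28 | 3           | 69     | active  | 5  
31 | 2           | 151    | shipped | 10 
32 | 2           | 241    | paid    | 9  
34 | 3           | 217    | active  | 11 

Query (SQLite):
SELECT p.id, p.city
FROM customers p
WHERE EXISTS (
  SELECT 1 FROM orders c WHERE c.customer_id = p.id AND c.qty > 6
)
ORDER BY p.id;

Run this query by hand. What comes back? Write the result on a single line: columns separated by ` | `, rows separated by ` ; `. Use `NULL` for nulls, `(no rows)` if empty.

For each customers row, check whether any orders with matching customer_id has qty > 6.
Keep rows where that is true.

1 | Cairo ; 2 | Hanoi ; 3 | Austin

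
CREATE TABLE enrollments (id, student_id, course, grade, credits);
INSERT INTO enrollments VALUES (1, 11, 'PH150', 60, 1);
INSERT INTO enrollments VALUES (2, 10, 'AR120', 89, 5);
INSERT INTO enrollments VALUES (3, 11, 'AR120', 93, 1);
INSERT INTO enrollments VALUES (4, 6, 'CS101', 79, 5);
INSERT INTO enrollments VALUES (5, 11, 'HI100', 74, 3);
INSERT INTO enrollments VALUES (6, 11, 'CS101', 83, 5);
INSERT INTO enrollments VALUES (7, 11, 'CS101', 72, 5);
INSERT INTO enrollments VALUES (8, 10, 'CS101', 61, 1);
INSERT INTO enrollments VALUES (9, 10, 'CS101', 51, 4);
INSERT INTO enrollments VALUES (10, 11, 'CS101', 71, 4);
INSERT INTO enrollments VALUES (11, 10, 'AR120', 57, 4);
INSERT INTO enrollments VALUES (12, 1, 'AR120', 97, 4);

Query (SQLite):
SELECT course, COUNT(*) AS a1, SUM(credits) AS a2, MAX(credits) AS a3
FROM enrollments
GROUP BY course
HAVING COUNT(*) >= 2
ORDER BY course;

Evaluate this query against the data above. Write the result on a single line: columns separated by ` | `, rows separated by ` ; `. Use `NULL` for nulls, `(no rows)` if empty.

AR120 | 4 | 14 | 5 ; CS101 | 6 | 24 | 5

Group enrollments by course.
Per group compute: COUNT(*), SUM(credits), MAX(credits).
HAVING: drop groups with fewer than 2 rows.
  AR120: ids {2, 3, 11, 12} → COUNT(*)=4, SUM(credits)=14, MAX(credits)=5
  CS101: ids {4, 6, 7, 8, 9, 10} → COUNT(*)=6, SUM(credits)=24, MAX(credits)=5
  HI100: ids {5} → COUNT(*)=1, SUM(credits)=3, MAX(credits)=3
  PH150: ids {1} → COUNT(*)=1, SUM(credits)=1, MAX(credits)=1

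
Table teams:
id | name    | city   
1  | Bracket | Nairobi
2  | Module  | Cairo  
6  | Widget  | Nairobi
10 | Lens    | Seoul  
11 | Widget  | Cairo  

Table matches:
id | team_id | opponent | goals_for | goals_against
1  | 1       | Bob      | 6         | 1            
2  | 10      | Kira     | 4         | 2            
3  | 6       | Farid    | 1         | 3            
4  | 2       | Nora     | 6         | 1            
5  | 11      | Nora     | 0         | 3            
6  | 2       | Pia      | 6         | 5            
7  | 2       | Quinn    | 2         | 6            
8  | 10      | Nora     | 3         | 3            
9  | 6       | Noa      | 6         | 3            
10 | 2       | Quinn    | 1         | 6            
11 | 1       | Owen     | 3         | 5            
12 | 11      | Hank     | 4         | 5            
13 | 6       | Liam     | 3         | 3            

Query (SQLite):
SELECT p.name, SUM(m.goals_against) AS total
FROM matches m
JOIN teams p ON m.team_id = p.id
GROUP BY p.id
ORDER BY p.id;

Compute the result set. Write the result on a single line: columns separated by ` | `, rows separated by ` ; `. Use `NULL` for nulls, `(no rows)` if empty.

Join each matches row to its teams via team_id.
Group joined rows by teams.id; compute SUM(m.goals_against) per group.
  1: ids {1, 11} → SUM(m.goals_against)=6
  2: ids {4, 6, 7, 10} → SUM(m.goals_against)=18
  6: ids {3, 9, 13} → SUM(m.goals_against)=9
  10: ids {2, 8} → SUM(m.goals_against)=5
  11: ids {5, 12} → SUM(m.goals_against)=8

Bracket | 6 ; Module | 18 ; Widget | 9 ; Lens | 5 ; Widget | 8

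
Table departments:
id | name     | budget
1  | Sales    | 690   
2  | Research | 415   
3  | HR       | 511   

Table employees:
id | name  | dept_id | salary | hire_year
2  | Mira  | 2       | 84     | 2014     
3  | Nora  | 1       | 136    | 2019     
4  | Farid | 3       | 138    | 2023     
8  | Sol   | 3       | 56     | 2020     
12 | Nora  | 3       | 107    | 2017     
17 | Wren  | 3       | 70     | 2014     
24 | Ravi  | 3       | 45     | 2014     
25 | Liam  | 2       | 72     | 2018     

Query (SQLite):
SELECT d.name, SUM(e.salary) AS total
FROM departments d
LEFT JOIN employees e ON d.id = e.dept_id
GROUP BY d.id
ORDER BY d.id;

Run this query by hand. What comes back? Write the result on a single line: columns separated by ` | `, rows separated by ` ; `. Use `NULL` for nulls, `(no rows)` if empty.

LEFT JOIN keeps every departments row; unmatched ones get NULL for employees columns.
Group by departments.id and compute SUM(e.salary). SUM over an all-NULL group is NULL.
  1: ids {3} → SUM(e.salary)=136
  2: ids {2, 25} → SUM(e.salary)=156
  3: ids {4, 8, 12, 17, 24} → SUM(e.salary)=416

Sales | 136 ; Research | 156 ; HR | 416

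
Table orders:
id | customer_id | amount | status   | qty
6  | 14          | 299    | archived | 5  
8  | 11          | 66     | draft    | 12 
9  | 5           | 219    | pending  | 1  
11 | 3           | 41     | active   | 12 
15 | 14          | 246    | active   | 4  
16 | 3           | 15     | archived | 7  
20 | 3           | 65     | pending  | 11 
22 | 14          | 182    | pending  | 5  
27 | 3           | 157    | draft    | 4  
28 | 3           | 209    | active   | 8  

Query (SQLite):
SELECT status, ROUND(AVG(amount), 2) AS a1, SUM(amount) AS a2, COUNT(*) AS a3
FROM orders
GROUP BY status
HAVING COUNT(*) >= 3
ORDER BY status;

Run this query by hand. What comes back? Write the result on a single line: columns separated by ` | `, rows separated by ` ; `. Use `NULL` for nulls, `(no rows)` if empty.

active | 165.33 | 496 | 3 ; pending | 155.33 | 466 | 3

Group orders by status.
Per group compute: ROUND(AVG(amount), 2), SUM(amount), COUNT(*).
HAVING: drop groups with fewer than 3 rows.
  active: ids {11, 15, 28} → ROUND(AVG(amount), 2)=165.33, SUM(amount)=496, COUNT(*)=3
  archived: ids {6, 16} → ROUND(AVG(amount), 2)=157, SUM(amount)=314, COUNT(*)=2
  draft: ids {8, 27} → ROUND(AVG(amount), 2)=111.5, SUM(amount)=223, COUNT(*)=2
  pending: ids {9, 20, 22} → ROUND(AVG(amount), 2)=155.33, SUM(amount)=466, COUNT(*)=3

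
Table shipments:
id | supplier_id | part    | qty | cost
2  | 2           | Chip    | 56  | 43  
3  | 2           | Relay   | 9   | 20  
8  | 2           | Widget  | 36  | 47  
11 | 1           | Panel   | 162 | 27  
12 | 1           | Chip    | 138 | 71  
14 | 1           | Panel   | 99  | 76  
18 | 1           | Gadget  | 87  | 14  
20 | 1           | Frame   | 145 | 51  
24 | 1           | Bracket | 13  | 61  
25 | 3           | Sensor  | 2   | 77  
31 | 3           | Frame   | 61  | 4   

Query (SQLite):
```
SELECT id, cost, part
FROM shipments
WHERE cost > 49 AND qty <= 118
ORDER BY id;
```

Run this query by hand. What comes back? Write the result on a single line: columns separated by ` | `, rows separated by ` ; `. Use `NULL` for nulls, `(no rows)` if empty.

cost > 49: ids {12, 14, 20, 24, 25}
qty <= 118: ids {2, 3, 8, 14, 18, 24, 25, 31}
Combine with AND.

14 | 76 | Panel ; 24 | 61 | Bracket ; 25 | 77 | Sensor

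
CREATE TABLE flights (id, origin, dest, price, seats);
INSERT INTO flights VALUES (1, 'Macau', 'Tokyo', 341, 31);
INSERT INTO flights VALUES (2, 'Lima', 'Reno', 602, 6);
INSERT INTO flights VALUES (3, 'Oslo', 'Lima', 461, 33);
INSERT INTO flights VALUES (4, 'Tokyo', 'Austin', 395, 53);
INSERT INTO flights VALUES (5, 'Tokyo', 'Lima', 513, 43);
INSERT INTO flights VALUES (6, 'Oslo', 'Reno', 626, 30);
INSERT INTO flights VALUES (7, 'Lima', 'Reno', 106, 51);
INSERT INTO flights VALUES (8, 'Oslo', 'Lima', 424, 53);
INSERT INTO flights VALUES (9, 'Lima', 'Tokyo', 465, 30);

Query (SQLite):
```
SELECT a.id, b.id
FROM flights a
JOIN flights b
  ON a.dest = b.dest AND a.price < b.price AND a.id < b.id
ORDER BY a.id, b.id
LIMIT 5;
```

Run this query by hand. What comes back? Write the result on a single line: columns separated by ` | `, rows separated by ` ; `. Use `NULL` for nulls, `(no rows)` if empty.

1 | 9 ; 2 | 6 ; 3 | 5

Pairs (a,b) with same dest, a.price < b.price, a.id < b.id.
dest groups: Austin:{4} Lima:{3,5,8} Reno:{2,6,7} Tokyo:{1,9}
Ordered by (a.id, b.id); first 5.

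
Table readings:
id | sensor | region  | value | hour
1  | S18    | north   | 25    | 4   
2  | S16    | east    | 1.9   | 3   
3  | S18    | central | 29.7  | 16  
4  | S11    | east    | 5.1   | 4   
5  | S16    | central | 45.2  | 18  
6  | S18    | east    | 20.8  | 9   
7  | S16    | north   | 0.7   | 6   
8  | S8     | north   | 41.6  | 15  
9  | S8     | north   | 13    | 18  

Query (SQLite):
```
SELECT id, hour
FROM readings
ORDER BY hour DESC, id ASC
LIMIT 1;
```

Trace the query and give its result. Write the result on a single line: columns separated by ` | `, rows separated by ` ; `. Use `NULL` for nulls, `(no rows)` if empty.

5 | 18

Sort by hour desc, tiebreak id asc: (18, id=5), (18, id=9), (16, id=3), (15, id=8) …. Take first 1.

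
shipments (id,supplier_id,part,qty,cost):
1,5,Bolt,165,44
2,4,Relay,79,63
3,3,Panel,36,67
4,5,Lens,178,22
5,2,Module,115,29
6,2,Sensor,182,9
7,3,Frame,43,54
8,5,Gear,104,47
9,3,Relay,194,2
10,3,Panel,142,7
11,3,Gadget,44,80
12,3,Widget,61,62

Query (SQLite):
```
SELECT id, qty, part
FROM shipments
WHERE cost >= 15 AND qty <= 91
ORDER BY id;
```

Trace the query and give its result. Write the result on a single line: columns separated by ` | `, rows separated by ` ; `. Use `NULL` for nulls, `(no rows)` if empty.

cost >= 15: ids {1, 2, 3, 4, 5, 7, 8, 11, 12}
qty <= 91: ids {2, 3, 7, 11, 12}
Combine with AND.

2 | 79 | Relay ; 3 | 36 | Panel ; 7 | 43 | Frame ; 11 | 44 | Gadget ; 12 | 61 | Widget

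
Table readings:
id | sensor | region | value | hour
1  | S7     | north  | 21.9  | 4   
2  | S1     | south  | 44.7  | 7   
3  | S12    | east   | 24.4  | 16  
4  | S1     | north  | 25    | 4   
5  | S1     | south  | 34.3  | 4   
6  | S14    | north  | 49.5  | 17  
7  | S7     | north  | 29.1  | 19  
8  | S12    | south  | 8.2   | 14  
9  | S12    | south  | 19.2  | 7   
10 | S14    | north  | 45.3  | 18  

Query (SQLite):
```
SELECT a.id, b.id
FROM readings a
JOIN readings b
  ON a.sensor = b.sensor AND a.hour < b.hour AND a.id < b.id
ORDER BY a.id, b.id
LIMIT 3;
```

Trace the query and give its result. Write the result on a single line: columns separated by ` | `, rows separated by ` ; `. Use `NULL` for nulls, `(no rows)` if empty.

1 | 7 ; 6 | 10

Pairs (a,b) with same sensor, a.hour < b.hour, a.id < b.id.
sensor groups: S1:{2,4,5} S12:{3,8,9} S14:{6,10} S7:{1,7}
Ordered by (a.id, b.id); first 3.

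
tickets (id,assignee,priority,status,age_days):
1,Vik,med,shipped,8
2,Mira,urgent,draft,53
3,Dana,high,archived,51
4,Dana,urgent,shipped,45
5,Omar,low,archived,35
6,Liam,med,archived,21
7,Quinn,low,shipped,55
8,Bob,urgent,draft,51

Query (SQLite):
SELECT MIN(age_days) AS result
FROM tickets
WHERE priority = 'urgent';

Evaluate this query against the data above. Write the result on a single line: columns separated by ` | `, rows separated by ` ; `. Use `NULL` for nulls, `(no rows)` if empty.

Rows where priority='urgent' → age_days values: [53, 45, 51].
MIN of non-NULL values = 45.

45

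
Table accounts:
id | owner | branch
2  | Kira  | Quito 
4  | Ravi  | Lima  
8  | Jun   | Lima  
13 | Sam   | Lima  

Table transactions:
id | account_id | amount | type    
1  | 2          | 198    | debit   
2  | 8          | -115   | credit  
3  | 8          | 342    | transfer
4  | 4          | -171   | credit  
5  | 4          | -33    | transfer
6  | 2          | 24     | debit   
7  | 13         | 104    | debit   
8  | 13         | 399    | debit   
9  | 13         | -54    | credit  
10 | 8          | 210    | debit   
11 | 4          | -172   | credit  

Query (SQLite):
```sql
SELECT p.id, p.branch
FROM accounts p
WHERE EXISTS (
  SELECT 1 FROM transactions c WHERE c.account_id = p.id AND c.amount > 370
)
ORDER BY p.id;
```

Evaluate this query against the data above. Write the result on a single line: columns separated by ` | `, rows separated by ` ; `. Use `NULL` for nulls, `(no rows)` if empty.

13 | Lima

For each accounts row, check whether any transactions with matching account_id has amount > 370.
Keep rows where that is true.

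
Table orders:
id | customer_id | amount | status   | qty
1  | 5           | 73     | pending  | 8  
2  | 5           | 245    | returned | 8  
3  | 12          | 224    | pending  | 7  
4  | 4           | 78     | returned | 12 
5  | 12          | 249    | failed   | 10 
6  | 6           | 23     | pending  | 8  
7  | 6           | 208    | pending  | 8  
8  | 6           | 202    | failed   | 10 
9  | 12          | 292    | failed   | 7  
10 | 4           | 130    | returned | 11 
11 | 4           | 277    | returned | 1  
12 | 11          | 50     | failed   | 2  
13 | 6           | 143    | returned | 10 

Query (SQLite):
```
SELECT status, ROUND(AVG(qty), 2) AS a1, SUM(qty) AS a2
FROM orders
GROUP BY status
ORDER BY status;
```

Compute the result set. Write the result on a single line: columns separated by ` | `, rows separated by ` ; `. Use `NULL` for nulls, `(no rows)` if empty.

Group orders by status.
Per group compute: ROUND(AVG(qty), 2), SUM(qty).
  failed: ids {5, 8, 9, 12} → ROUND(AVG(qty), 2)=7.25, SUM(qty)=29
  pending: ids {1, 3, 6, 7} → ROUND(AVG(qty), 2)=7.75, SUM(qty)=31
  returned: ids {2, 4, 10, 11, 13} → ROUND(AVG(qty), 2)=8.4, SUM(qty)=42

failed | 7.25 | 29 ; pending | 7.75 | 31 ; returned | 8.4 | 42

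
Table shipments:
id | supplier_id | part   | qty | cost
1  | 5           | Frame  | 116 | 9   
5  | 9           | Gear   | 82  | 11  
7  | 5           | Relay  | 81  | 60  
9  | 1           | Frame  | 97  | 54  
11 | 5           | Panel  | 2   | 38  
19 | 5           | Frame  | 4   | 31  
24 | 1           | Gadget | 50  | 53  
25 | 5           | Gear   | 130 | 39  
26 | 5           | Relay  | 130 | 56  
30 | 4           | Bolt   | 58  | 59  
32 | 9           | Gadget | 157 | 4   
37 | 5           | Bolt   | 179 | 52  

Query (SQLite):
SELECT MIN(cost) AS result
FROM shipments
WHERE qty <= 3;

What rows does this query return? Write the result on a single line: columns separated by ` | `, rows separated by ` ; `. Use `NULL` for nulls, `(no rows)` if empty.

Rows where qty <= 3 → cost values: [38].
MIN of non-NULL values = 38.

38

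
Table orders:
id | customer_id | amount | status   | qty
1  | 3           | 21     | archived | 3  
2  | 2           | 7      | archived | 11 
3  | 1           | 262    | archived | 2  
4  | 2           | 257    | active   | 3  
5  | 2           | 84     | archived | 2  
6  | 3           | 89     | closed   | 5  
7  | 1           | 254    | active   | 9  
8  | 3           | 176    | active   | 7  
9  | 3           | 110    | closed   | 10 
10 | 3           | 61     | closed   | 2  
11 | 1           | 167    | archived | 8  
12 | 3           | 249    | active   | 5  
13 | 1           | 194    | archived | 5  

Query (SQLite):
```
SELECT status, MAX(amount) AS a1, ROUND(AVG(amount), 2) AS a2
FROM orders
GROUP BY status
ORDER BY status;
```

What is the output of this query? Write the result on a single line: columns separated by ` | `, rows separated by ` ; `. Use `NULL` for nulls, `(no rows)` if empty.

Group orders by status.
Per group compute: MAX(amount), ROUND(AVG(amount), 2).
  active: ids {4, 7, 8, 12} → MAX(amount)=257, ROUND(AVG(amount), 2)=234
  archived: ids {1, 2, 3, 5, 11, 13} → MAX(amount)=262, ROUND(AVG(amount), 2)=122.5
  closed: ids {6, 9, 10} → MAX(amount)=110, ROUND(AVG(amount), 2)=86.67

active | 257 | 234 ; archived | 262 | 122.5 ; closed | 110 | 86.67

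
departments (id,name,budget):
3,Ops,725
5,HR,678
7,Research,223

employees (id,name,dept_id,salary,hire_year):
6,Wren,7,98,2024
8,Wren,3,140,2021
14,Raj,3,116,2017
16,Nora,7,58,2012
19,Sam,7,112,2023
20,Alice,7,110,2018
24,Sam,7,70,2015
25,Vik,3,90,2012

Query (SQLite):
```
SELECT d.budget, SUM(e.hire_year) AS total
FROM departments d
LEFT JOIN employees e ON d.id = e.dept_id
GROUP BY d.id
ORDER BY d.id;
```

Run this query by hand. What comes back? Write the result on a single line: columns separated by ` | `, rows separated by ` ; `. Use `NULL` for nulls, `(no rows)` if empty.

725 | 6050 ; 678 | NULL ; 223 | 10092

LEFT JOIN keeps every departments row; unmatched ones get NULL for employees columns.
Group by departments.id and compute SUM(e.hire_year). SUM over an all-NULL group is NULL.
  3: ids {8, 14, 25} → SUM(e.hire_year)=6050
  5: ids {—} → SUM(e.hire_year)=NULL
  7: ids {6, 16, 19, 20, 24} → SUM(e.hire_year)=10092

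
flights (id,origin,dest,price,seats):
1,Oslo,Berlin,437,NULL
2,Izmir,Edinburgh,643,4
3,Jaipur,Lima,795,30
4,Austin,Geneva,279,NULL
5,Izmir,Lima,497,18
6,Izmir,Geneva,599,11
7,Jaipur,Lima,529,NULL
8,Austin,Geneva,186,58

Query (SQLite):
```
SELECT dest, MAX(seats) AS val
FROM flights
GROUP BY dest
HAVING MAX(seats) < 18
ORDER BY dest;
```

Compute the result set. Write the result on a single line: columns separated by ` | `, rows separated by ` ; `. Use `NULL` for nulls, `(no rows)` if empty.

Partition flights by dest; compute MAX(seats) within each group.
HAVING: keep groups where MAX(seats) < 18.
  Berlin: ids {1} → MAX(seats)=NULL
  Edinburgh: ids {2} → MAX(seats)=4
  Geneva: ids {4, 6, 8} → MAX(seats)=58
  Lima: ids {3, 5, 7} → MAX(seats)=30

Edinburgh | 4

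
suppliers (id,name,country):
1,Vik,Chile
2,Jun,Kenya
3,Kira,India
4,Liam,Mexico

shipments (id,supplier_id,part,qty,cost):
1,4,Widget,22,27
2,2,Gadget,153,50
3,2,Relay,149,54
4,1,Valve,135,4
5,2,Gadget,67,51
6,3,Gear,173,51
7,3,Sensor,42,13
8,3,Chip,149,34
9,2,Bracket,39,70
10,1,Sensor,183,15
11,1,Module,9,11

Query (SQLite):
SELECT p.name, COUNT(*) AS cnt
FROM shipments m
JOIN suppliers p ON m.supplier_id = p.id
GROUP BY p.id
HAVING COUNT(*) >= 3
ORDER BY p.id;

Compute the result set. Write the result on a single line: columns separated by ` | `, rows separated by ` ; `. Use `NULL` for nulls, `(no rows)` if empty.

Vik | 3 ; Jun | 4 ; Kira | 3

Join each shipments row to its suppliers via supplier_id.
Group joined rows by suppliers.id; compute COUNT(*) per group.
HAVING: keep groups with count ≥ 3.
  1: ids {4, 10, 11} → COUNT(*)=3
  2: ids {2, 3, 5, 9} → COUNT(*)=4
  3: ids {6, 7, 8} → COUNT(*)=3
  4: ids {1} → COUNT(*)=1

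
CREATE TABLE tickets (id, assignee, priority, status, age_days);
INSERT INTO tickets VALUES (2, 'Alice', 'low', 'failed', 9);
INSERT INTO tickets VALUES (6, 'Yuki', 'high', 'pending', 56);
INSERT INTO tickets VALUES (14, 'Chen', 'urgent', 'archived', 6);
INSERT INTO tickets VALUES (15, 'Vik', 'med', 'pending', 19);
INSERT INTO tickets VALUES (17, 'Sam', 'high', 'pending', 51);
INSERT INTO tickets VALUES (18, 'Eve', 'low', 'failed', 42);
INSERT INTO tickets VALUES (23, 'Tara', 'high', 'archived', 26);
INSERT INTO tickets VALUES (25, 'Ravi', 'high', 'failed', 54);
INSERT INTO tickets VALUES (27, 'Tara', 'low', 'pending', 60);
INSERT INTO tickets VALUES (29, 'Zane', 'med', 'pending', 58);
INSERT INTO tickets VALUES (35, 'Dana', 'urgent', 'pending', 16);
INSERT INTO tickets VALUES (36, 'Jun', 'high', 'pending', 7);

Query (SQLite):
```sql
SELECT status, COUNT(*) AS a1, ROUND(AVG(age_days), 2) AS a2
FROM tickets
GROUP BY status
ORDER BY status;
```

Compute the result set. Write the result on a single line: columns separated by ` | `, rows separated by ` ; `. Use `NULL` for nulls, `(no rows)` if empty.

archived | 2 | 16 ; failed | 3 | 35 ; pending | 7 | 38.14

Group tickets by status.
Per group compute: COUNT(*), ROUND(AVG(age_days), 2).
  archived: ids {14, 23} → COUNT(*)=2, ROUND(AVG(age_days), 2)=16
  failed: ids {2, 18, 25} → COUNT(*)=3, ROUND(AVG(age_days), 2)=35
  pending: ids {6, 15, 17, 27, 29, 35, 36} → COUNT(*)=7, ROUND(AVG(age_days), 2)=38.14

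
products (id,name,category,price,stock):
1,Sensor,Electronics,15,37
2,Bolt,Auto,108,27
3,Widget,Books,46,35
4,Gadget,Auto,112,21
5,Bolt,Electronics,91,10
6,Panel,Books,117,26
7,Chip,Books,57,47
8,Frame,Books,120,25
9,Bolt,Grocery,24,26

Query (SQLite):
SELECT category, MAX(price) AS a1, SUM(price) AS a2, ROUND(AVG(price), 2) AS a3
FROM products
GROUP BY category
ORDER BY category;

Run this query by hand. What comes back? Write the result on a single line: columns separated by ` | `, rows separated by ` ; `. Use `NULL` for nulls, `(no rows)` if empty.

Auto | 112 | 220 | 110 ; Books | 120 | 340 | 85 ; Electronics | 91 | 106 | 53 ; Grocery | 24 | 24 | 24

Group products by category.
Per group compute: MAX(price), SUM(price), ROUND(AVG(price), 2).
  Auto: ids {2, 4} → MAX(price)=112, SUM(price)=220, ROUND(AVG(price), 2)=110
  Books: ids {3, 6, 7, 8} → MAX(price)=120, SUM(price)=340, ROUND(AVG(price), 2)=85
  Electronics: ids {1, 5} → MAX(price)=91, SUM(price)=106, ROUND(AVG(price), 2)=53
  Grocery: ids {9} → MAX(price)=24, SUM(price)=24, ROUND(AVG(price), 2)=24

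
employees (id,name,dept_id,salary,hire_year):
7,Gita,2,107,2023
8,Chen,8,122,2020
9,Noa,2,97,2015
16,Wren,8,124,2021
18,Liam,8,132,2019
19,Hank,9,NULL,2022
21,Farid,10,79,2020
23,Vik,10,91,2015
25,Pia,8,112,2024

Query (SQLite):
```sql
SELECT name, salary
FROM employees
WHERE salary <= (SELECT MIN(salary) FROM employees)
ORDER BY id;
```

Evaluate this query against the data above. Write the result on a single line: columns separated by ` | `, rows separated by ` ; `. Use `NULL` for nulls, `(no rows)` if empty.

Scalar subquery: MIN(salary) over all employees rows = 79.
Keep rows where salary <= that value.

Farid | 79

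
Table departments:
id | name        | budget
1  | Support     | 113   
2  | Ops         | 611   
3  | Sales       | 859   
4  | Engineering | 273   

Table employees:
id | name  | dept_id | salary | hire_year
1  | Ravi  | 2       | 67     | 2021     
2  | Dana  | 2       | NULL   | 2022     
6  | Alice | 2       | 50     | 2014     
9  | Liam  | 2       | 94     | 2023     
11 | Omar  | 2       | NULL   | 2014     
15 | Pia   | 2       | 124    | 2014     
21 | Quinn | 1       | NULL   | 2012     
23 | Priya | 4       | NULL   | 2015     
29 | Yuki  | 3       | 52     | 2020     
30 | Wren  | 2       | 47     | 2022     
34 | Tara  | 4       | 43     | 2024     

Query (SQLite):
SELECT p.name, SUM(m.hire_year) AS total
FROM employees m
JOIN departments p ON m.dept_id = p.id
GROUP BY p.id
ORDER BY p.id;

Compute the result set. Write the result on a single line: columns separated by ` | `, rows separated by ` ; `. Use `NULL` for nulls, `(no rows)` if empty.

Join each employees row to its departments via dept_id.
Group joined rows by departments.id; compute SUM(m.hire_year) per group.
  1: ids {21} → SUM(m.hire_year)=2012
  2: ids {1, 2, 6, 9, 11, 15, 30} → SUM(m.hire_year)=14130
  3: ids {29} → SUM(m.hire_year)=2020
  4: ids {23, 34} → SUM(m.hire_year)=4039

Support | 2012 ; Ops | 14130 ; Sales | 2020 ; Engineering | 4039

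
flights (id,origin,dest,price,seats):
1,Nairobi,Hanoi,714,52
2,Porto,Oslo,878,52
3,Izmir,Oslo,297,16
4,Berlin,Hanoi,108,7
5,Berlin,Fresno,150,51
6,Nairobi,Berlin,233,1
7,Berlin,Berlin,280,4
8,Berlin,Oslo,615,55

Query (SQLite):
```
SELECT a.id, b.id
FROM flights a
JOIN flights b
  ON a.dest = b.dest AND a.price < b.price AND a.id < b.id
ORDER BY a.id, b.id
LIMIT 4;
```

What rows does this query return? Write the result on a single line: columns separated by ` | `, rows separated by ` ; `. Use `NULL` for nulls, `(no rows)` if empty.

Pairs (a,b) with same dest, a.price < b.price, a.id < b.id.
dest groups: Berlin:{6,7} Fresno:{5} Hanoi:{1,4} Oslo:{2,3,8}
Ordered by (a.id, b.id); first 4.

3 | 8 ; 6 | 7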